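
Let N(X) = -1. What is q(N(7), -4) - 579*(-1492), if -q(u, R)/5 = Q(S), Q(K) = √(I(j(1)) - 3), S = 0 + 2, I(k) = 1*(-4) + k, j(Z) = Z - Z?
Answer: 863868 - 5*I*√7 ≈ 8.6387e+5 - 13.229*I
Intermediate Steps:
j(Z) = 0
I(k) = -4 + k
S = 2
Q(K) = I*√7 (Q(K) = √((-4 + 0) - 3) = √(-4 - 3) = √(-7) = I*√7)
q(u, R) = -5*I*√7
q(N(7), -4) - 579*(-1492) = -5*I*√7 - 579*(-1492) = -5*I*√7 + 863868 = 863868 - 5*I*√7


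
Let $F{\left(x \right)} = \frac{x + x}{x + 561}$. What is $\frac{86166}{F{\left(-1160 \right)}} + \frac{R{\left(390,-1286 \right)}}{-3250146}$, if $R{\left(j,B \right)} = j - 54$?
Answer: $\frac{482043664603}{21667640} \approx 22247.0$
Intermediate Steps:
$F{\left(x \right)} = \frac{2 x}{561 + x}$
$R{\left(j,B \right)} = -54 + j$
$\frac{86166}{F{\left(-1160 \right)}} + \frac{R{\left(390,-1286 \right)}}{-3250146} = \frac{86166}{2 \left(-1160\right) \frac{1}{561 - 1160}} + \frac{-54 + 390}{-3250146} = \frac{86166}{2 \left(-1160\right) \frac{1}{-599}} + 336 \left(- \frac{1}{3250146}\right) = \frac{86166}{2 \left(-1160\right) \left(- \frac{1}{599}\right)} - \frac{56}{541691} = \frac{86166}{\frac{2320}{599}} - \frac{56}{541691} = 86166 \cdot \frac{599}{2320} - \frac{56}{541691} = \frac{25806717}{1160} - \frac{56}{541691} = \frac{482043664603}{21667640}$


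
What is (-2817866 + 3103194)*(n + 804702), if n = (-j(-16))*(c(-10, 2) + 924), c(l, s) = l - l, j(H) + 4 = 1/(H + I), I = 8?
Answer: 230691539928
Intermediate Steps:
j(H) = -4 + 1/(8 + H) (j(H) = -4 + 1/(H + 8) = -4 + 1/(8 + H))
c(l, s) = 0
n = 7623/2 (n = (-(-31 - 4*(-16))/(8 - 16))*(0 + 924) = -(-31 + 64)/(-8)*924 = -(-1)*33/8*924 = -1*(-33/8)*924 = (33/8)*924 = 7623/2 ≈ 3811.5)
(-2817866 + 3103194)*(n + 804702) = (-2817866 + 3103194)*(7623/2 + 804702) = 285328*(1617027/2) = 230691539928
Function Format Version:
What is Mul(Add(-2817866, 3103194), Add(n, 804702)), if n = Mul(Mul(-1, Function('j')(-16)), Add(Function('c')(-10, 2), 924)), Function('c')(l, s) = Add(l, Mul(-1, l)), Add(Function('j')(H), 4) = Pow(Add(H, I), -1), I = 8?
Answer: 230691539928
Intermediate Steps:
Function('j')(H) = Add(-4, Pow(Add(8, H), -1)) (Function('j')(H) = Add(-4, Pow(Add(H, 8), -1)) = Add(-4, Pow(Add(8, H), -1)))
Function('c')(l, s) = 0
n = Rational(7623, 2) (n = Mul(Mul(-1, Mul(Pow(Add(8, -16), -1), Add(-31, Mul(-4, -16)))), Add(0, 924)) = Mul(Mul(-1, Mul(Pow(-8, -1), Add(-31, 64))), 924) = Mul(Mul(-1, Mul(Rational(-1, 8), 33)), 924) = Mul(Mul(-1, Rational(-33, 8)), 924) = Mul(Rational(33, 8), 924) = Rational(7623, 2) ≈ 3811.5)
Mul(Add(-2817866, 3103194), Add(n, 804702)) = Mul(Add(-2817866, 3103194), Add(Rational(7623, 2), 804702)) = Mul(285328, Rational(1617027, 2)) = 230691539928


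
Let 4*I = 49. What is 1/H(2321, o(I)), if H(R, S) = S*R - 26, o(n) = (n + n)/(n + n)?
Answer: 1/2295 ≈ 0.00043573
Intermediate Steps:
I = 49/4 (I = (¼)*49 = 49/4 ≈ 12.250)
o(n) = 1 (o(n) = (2*n)/((2*n)) = (2*n)*(1/(2*n)) = 1)
H(R, S) = -26 + R*S (H(R, S) = R*S - 26 = -26 + R*S)
1/H(2321, o(I)) = 1/(-26 + 2321*1) = 1/(-26 + 2321) = 1/2295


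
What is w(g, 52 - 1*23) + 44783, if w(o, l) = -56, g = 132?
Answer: 44727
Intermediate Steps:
w(g, 52 - 1*23) + 44783 = -56 + 44783 = 44727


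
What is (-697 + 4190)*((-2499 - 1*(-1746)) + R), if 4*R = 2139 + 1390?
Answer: 1805881/4 ≈ 4.5147e+5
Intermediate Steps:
R = 3529/4 (R = (2139 + 1390)/4 = (¼)*3529 = 3529/4 ≈ 882.25)
(-697 + 4190)*((-2499 - 1*(-1746)) + R) = (-697 + 4190)*((-2499 - 1*(-1746)) + 3529/4) = 3493*((-2499 + 1746) + 3529/4) = 3493*(-753 + 3529/4) = 3493*(517/4) = 1805881/4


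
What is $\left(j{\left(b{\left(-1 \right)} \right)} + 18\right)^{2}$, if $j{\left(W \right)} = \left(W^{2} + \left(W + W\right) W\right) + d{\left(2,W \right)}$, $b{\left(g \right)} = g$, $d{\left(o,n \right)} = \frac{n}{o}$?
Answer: $\frac{1681}{4} \approx 420.25$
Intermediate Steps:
$j{\left(W \right)} = \frac{W}{2} + 3 W^{2}$ ($j{\left(W \right)} = \left(W^{2} + \left(W + W\right) W\right) + \frac{W}{2} = \left(W^{2} + 2 W W\right) + W \frac{1}{2} = \left(W^{2} + 2 W^{2}\right) + \frac{W}{2} = 3 W^{2} + \frac{W}{2} = \frac{W}{2} + 3 W^{2}$)
$\left(j{\left(b{\left(-1 \right)} \right)} + 18\right)^{2} = \left(\frac{1}{2} \left(-1\right) \left(1 + 6 \left(-1\right)\right) + 18\right)^{2} = \left(\frac{1}{2} \left(-1\right) \left(1 - 6\right) + 18\right)^{2} = \left(\frac{1}{2} \left(-1\right) \left(-5\right) + 18\right)^{2} = \left(\frac{5}{2} + 18\right)^{2} = \left(\frac{41}{2}\right)^{2} = \frac{1681}{4}$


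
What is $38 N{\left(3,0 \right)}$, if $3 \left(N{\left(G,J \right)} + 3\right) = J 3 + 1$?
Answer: $- \frac{304}{3} \approx -101.33$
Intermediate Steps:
$N{\left(G,J \right)} = - \frac{8}{3} + J$ ($N{\left(G,J \right)} = -3 + \frac{J 3 + 1}{3} = -3 + \frac{3 J + 1}{3} = -3 + \frac{1 + 3 J}{3} = -3 + \left(\frac{1}{3} + J\right) = - \frac{8}{3} + J$)
$38 N{\left(3,0 \right)} = 38 \left(- \frac{8}{3} + 0\right) = 38 \left(- \frac{8}{3}\right) = - \frac{304}{3}$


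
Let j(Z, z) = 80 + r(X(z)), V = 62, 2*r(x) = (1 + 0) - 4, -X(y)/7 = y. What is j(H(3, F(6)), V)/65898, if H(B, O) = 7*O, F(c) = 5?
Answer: 157/131796 ≈ 0.0011912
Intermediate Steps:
X(y) = -7*y
r(x) = -3/2 (r(x) = ((1 + 0) - 4)/2 = (1 - 4)/2 = (½)*(-3) = -3/2)
j(Z, z) = 157/2 (j(Z, z) = 80 - 3/2 = 157/2)
j(H(3, F(6)), V)/65898 = (157/2)/65898 = (157/2)*(1/65898) = 157/131796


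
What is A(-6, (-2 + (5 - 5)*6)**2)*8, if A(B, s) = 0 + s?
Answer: 32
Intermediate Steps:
A(B, s) = s
A(-6, (-2 + (5 - 5)*6)**2)*8 = (-2 + (5 - 5)*6)**2*8 = (-2 + 0*6)**2*8 = (-2 + 0)**2*8 = (-2)**2*8 = 4*8 = 32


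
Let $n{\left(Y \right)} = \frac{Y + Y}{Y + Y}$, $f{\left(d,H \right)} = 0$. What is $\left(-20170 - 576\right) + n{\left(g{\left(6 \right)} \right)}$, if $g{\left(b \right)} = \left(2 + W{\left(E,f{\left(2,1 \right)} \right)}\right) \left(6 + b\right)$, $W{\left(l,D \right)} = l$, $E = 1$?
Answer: $-20745$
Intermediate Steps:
$g{\left(b \right)} = 18 + 3 b$ ($g{\left(b \right)} = \left(2 + 1\right) \left(6 + b\right) = 3 \left(6 + b\right) = 18 + 3 b$)
$n{\left(Y \right)} = 1$ ($n{\left(Y \right)} = \frac{2 Y}{2 Y} = 2 Y \frac{1}{2 Y} = 1$)
$\left(-20170 - 576\right) + n{\left(g{\left(6 \right)} \right)} = \left(-20170 - 576\right) + 1 = -20746 + 1 = -20745$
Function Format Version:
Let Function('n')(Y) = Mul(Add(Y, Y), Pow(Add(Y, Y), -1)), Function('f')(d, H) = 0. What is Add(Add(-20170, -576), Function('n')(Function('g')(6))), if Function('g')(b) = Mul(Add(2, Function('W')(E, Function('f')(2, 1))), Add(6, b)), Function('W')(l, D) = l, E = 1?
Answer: -20745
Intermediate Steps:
Function('g')(b) = Add(18, Mul(3, b)) (Function('g')(b) = Mul(Add(2, 1), Add(6, b)) = Mul(3, Add(6, b)) = Add(18, Mul(3, b)))
Function('n')(Y) = 1 (Function('n')(Y) = Mul(Mul(2, Y), Pow(Mul(2, Y), -1)) = Mul(Mul(2, Y), Mul(Rational(1, 2), Pow(Y, -1))) = 1)
Add(Add(-20170, -576), Function('n')(Function('g')(6))) = Add(Add(-20170, -576), 1) = Add(-20746, 1) = -20745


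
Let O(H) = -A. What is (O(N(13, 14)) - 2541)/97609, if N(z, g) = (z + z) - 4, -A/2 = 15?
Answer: -2511/97609 ≈ -0.025725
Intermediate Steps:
A = -30 (A = -2*15 = -30)
N(z, g) = -4 + 2*z (N(z, g) = 2*z - 4 = -4 + 2*z)
O(H) = 30 (O(H) = -1*(-30) = 30)
(O(N(13, 14)) - 2541)/97609 = (30 - 2541)/97609 = -2511*1/97609 = -2511/97609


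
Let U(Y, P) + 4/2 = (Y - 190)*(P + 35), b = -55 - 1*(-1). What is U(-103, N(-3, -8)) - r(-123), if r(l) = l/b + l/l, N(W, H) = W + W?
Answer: -153041/18 ≈ -8502.3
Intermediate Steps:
N(W, H) = 2*W
b = -54 (b = -55 + 1 = -54)
r(l) = 1 - l/54 (r(l) = l/(-54) + l/l = l*(-1/54) + 1 = -l/54 + 1 = 1 - l/54)
U(Y, P) = -2 + (-190 + Y)*(35 + P) (U(Y, P) = -2 + (Y - 190)*(P + 35) = -2 + (-190 + Y)*(35 + P))
U(-103, N(-3, -8)) - r(-123) = (-6652 - 380*(-3) + 35*(-103) + (2*(-3))*(-103)) - (1 - 1/54*(-123)) = (-6652 - 190*(-6) - 3605 - 6*(-103)) - (1 + 41/18) = (-6652 + 1140 - 3605 + 618) - 1*59/18 = -8499 - 59/18 = -153041/18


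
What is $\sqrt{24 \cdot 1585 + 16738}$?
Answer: $\sqrt{54778} \approx 234.05$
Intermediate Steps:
$\sqrt{24 \cdot 1585 + 16738} = \sqrt{38040 + 16738} = \sqrt{54778}$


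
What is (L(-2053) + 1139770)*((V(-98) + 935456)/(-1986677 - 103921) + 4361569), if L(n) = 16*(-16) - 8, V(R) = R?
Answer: 1731723694730510904/348433 ≈ 4.9700e+12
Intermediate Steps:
L(n) = -264 (L(n) = -256 - 8 = -264)
(L(-2053) + 1139770)*((V(-98) + 935456)/(-1986677 - 103921) + 4361569) = (-264 + 1139770)*((-98 + 935456)/(-1986677 - 103921) + 4361569) = 1139506*(935358/(-2090598) + 4361569) = 1139506*(935358*(-1/2090598) + 4361569) = 1139506*(-155893/348433 + 4361569) = 1139506*(1519714415484/348433) = 1731723694730510904/348433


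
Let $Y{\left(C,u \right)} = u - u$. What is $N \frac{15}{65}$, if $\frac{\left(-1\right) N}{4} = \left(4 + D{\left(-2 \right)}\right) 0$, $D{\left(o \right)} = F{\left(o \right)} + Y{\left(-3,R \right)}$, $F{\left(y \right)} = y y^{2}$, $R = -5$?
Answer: $0$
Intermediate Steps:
$F{\left(y \right)} = y^{3}$
$Y{\left(C,u \right)} = 0$
$D{\left(o \right)} = o^{3}$ ($D{\left(o \right)} = o^{3} + 0 = o^{3}$)
$N = 0$ ($N = - 4 \left(4 + \left(-2\right)^{3}\right) 0 = - 4 \left(4 - 8\right) 0 = - 4 \left(\left(-4\right) 0\right) = \left(-4\right) 0 = 0$)
$N \frac{15}{65} = 0 \cdot \frac{15}{65} = 0 \cdot 15 \cdot \frac{1}{65} = 0 \cdot \frac{3}{13} = 0$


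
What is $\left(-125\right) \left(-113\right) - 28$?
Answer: $14097$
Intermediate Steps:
$\left(-125\right) \left(-113\right) - 28 = 14125 - 28 = 14097$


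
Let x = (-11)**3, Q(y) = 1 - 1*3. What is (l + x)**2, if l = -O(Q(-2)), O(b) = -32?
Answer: 1687401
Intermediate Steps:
Q(y) = -2 (Q(y) = 1 - 3 = -2)
x = -1331
l = 32 (l = -1*(-32) = 32)
(l + x)**2 = (32 - 1331)**2 = (-1299)**2 = 1687401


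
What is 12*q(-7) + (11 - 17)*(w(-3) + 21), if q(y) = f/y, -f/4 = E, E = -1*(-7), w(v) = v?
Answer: -60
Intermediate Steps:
E = 7
f = -28 (f = -4*7 = -28)
q(y) = -28/y
12*q(-7) + (11 - 17)*(w(-3) + 21) = 12*(-28/(-7)) + (11 - 17)*(-3 + 21) = 12*(-28*(-1/7)) - 6*18 = 12*4 - 108 = 48 - 108 = -60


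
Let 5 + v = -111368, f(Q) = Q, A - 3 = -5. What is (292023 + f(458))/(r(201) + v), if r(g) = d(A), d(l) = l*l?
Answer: -292481/111369 ≈ -2.6262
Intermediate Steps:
A = -2 (A = 3 - 5 = -2)
d(l) = l**2
r(g) = 4 (r(g) = (-2)**2 = 4)
v = -111373 (v = -5 - 111368 = -111373)
(292023 + f(458))/(r(201) + v) = (292023 + 458)/(4 - 111373) = 292481/(-111369) = 292481*(-1/111369) = -292481/111369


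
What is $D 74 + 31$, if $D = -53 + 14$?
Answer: $-2855$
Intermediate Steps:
$D = -39$
$D 74 + 31 = \left(-39\right) 74 + 31 = -2886 + 31 = -2855$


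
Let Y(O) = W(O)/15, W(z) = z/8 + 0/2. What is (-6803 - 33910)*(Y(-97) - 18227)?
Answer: 29684350427/40 ≈ 7.4211e+8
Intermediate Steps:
W(z) = z/8 (W(z) = z*(1/8) + 0*(1/2) = z/8 + 0 = z/8)
Y(O) = O/120 (Y(O) = (O/8)/15 = (O/8)*(1/15) = O/120)
(-6803 - 33910)*(Y(-97) - 18227) = (-6803 - 33910)*((1/120)*(-97) - 18227) = -40713*(-97/120 - 18227) = -40713*(-2187337/120) = 29684350427/40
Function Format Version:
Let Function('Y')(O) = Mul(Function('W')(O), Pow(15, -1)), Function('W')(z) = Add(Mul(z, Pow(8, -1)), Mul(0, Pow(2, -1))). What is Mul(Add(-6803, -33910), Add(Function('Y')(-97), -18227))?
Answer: Rational(29684350427, 40) ≈ 7.4211e+8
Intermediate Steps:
Function('W')(z) = Mul(Rational(1, 8), z) (Function('W')(z) = Add(Mul(z, Rational(1, 8)), Mul(0, Rational(1, 2))) = Add(Mul(Rational(1, 8), z), 0) = Mul(Rational(1, 8), z))
Function('Y')(O) = Mul(Rational(1, 120), O) (Function('Y')(O) = Mul(Mul(Rational(1, 8), O), Pow(15, -1)) = Mul(Mul(Rational(1, 8), O), Rational(1, 15)) = Mul(Rational(1, 120), O))
Mul(Add(-6803, -33910), Add(Function('Y')(-97), -18227)) = Mul(Add(-6803, -33910), Add(Mul(Rational(1, 120), -97), -18227)) = Mul(-40713, Add(Rational(-97, 120), -18227)) = Mul(-40713, Rational(-2187337, 120)) = Rational(29684350427, 40)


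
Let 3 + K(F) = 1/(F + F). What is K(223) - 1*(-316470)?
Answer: 141144283/446 ≈ 3.1647e+5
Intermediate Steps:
K(F) = -3 + 1/(2*F) (K(F) = -3 + 1/(F + F) = -3 + 1/(2*F))
K(223) - 1*(-316470) = (-3 + (½)/223) - 1*(-316470) = (-3 + (½)*(1/223)) + 316470 = (-3 + 1/446) + 316470 = -1337/446 + 316470 = 141144283/446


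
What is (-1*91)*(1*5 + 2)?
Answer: -637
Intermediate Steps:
(-1*91)*(1*5 + 2) = -91*(5 + 2) = -91*7 = -637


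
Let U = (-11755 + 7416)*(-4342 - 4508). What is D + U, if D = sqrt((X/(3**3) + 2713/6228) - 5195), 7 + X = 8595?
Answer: 38400150 + I*sqrt(47287307055)/3114 ≈ 3.84e+7 + 69.832*I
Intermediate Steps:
X = 8588 (X = -7 + 8595 = 8588)
D = I*sqrt(47287307055)/3114 (D = sqrt((8588/(3**3) + 2713/6228) - 5195) = sqrt((8588/27 + 2713*(1/6228)) - 5195) = sqrt((8588*(1/27) + 2713/6228) - 5195) = sqrt((8588/27 + 2713/6228) - 5195) = sqrt(5951035/18684 - 5195) = sqrt(-91112345/18684) = I*sqrt(47287307055)/3114 ≈ 69.832*I)
U = 38400150 (U = -4339*(-8850) = 38400150)
D + U = I*sqrt(47287307055)/3114 + 38400150 = 38400150 + I*sqrt(47287307055)/3114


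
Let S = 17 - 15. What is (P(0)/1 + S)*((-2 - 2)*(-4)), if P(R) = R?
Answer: 32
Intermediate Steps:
S = 2
(P(0)/1 + S)*((-2 - 2)*(-4)) = (0/1 + 2)*((-2 - 2)*(-4)) = (0*1 + 2)*(-4*(-4)) = (0 + 2)*16 = 2*16 = 32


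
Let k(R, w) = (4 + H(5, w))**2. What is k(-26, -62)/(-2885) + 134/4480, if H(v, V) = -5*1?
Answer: 38211/1292480 ≈ 0.029564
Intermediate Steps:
H(v, V) = -5
k(R, w) = 1 (k(R, w) = (4 - 5)**2 = (-1)**2 = 1)
k(-26, -62)/(-2885) + 134/4480 = 1/(-2885) + 134/4480 = 1*(-1/2885) + 134*(1/4480) = -1/2885 + 67/2240 = 38211/1292480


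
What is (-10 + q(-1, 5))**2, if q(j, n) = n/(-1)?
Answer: 225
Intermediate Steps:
q(j, n) = -n (q(j, n) = n*(-1) = -n)
(-10 + q(-1, 5))**2 = (-10 - 1*5)**2 = (-10 - 5)**2 = (-15)**2 = 225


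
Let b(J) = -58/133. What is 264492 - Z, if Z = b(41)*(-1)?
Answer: 35177378/133 ≈ 2.6449e+5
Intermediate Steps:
b(J) = -58/133 (b(J) = -58*1/133 = -58/133)
Z = 58/133 (Z = -58/133*(-1) = 58/133 ≈ 0.43609)
264492 - Z = 264492 - 1*58/133 = 264492 - 58/133 = 35177378/133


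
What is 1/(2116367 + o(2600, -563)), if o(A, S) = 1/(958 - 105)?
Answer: 853/1805261052 ≈ 4.7251e-7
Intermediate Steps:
o(A, S) = 1/853
1/(2116367 + o(2600, -563)) = 1/(2116367 + 1/853) = 1/(1805261052/853) = 853/1805261052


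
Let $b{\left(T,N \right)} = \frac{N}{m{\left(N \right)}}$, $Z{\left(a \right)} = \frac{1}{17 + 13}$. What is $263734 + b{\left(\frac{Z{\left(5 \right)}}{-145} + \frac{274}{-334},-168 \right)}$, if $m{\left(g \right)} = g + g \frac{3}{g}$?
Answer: $\frac{14505426}{55} \approx 2.6374 \cdot 10^{5}$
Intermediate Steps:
$Z{\left(a \right)} = \frac{1}{30}$
$m{\left(g \right)} = 3 + g$ ($m{\left(g \right)} = g + 3 = 3 + g$)
$b{\left(T,N \right)} = \frac{N}{3 + N}$
$263734 + b{\left(\frac{Z{\left(5 \right)}}{-145} + \frac{274}{-334},-168 \right)} = 263734 - \frac{168}{3 - 168} = 263734 - \frac{168}{-165} = 263734 - - \frac{56}{55} = 263734 + \frac{56}{55} = \frac{14505426}{55}$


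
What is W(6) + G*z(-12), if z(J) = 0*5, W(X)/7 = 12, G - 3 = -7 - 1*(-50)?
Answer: 84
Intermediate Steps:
G = 46 (G = 3 + (-7 - 1*(-50)) = 3 + (-7 + 50) = 3 + 43 = 46)
W(X) = 84 (W(X) = 7*12 = 84)
z(J) = 0
W(6) + G*z(-12) = 84 + 46*0 = 84 + 0 = 84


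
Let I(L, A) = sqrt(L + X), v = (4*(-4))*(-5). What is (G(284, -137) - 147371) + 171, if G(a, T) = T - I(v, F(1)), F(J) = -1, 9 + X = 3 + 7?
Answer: -147346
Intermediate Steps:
X = 1 (X = -9 + (3 + 7) = -9 + 10 = 1)
v = 80 (v = -16*(-5) = 80)
I(L, A) = sqrt(1 + L) (I(L, A) = sqrt(L + 1) = sqrt(1 + L))
G(a, T) = -9 + T (G(a, T) = T - sqrt(1 + 80) = T - sqrt(81) = T - 1*9 = T - 9 = -9 + T)
(G(284, -137) - 147371) + 171 = ((-9 - 137) - 147371) + 171 = (-146 - 147371) + 171 = -147517 + 171 = -147346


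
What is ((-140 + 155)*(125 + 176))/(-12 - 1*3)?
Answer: -301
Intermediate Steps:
((-140 + 155)*(125 + 176))/(-12 - 1*3) = (15*301)/(-12 - 3) = 4515/(-15) = 4515*(-1/15) = -301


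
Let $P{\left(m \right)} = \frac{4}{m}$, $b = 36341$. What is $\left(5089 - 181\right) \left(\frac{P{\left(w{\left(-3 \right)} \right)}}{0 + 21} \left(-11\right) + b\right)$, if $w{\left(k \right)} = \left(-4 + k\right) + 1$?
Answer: $\frac{3745630180}{21} \approx 1.7836 \cdot 10^{8}$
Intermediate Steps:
$w{\left(k \right)} = -3 + k$
$\left(5089 - 181\right) \left(\frac{P{\left(w{\left(-3 \right)} \right)}}{0 + 21} \left(-11\right) + b\right) = \left(5089 - 181\right) \left(\frac{4 \frac{1}{-3 - 3}}{0 + 21} \left(-11\right) + 36341\right) = 4908 \left(\frac{4 \frac{1}{-6}}{21} \left(-11\right) + 36341\right) = 4908 \left(\frac{4 \left(- \frac{1}{6}\right)}{21} \left(-11\right) + 36341\right) = 4908 \left(\frac{1}{21} \left(- \frac{2}{3}\right) \left(-11\right) + 36341\right) = 4908 \left(\left(- \frac{2}{63}\right) \left(-11\right) + 36341\right) = 4908 \left(\frac{22}{63} + 36341\right) = 4908 \cdot \frac{2289505}{63} = \frac{3745630180}{21}$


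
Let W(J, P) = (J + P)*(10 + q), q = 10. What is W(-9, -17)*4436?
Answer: -2306720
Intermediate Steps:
W(J, P) = 20*J + 20*P (W(J, P) = (J + P)*(10 + 10) = (J + P)*20 = 20*J + 20*P)
W(-9, -17)*4436 = (20*(-9) + 20*(-17))*4436 = (-180 - 340)*4436 = -520*4436 = -2306720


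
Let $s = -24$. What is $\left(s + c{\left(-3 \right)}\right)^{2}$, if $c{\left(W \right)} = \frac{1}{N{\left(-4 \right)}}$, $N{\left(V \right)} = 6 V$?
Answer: $\frac{332929}{576} \approx 578.0$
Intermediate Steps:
$c{\left(W \right)} = - \frac{1}{24}$ ($c{\left(W \right)} = \frac{1}{6 \left(-4\right)} = \frac{1}{-24} = - \frac{1}{24}$)
$\left(s + c{\left(-3 \right)}\right)^{2} = \left(-24 - \frac{1}{24}\right)^{2} = \left(- \frac{577}{24}\right)^{2} = \frac{332929}{576}$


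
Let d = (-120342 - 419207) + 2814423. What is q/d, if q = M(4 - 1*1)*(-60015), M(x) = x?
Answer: -180045/2274874 ≈ -0.079145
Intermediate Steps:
d = 2274874 (d = -539549 + 2814423 = 2274874)
q = -180045 (q = (4 - 1*1)*(-60015) = (4 - 1)*(-60015) = 3*(-60015) = -180045)
q/d = -180045/2274874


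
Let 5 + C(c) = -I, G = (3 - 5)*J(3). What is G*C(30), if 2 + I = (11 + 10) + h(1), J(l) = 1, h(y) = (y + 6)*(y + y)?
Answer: 76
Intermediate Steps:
h(y) = 2*y*(6 + y) (h(y) = (6 + y)*(2*y) = 2*y*(6 + y))
I = 33 (I = -2 + ((11 + 10) + 2*1*(6 + 1)) = -2 + (21 + 2*1*7) = -2 + (21 + 14) = -2 + 35 = 33)
G = -2 (G = (3 - 5)*1 = -2*1 = -2)
C(c) = -38 (C(c) = -5 - 1*33 = -5 - 33 = -38)
G*C(30) = -2*(-38) = 76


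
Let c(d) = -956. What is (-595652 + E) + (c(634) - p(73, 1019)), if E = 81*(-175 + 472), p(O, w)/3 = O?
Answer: -572770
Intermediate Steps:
p(O, w) = 3*O
E = 24057 (E = 81*297 = 24057)
(-595652 + E) + (c(634) - p(73, 1019)) = (-595652 + 24057) + (-956 - 3*73) = -571595 + (-956 - 1*219) = -571595 + (-956 - 219) = -571595 - 1175 = -572770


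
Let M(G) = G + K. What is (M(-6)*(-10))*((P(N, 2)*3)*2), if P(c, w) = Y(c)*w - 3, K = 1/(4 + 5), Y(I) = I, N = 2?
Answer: 1060/3 ≈ 353.33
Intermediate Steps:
K = ⅑ (K = 1/9 = ⅑ ≈ 0.11111)
P(c, w) = -3 + c*w (P(c, w) = c*w - 3 = -3 + c*w)
M(G) = ⅑ + G (M(G) = G + ⅑ = ⅑ + G)
(M(-6)*(-10))*((P(N, 2)*3)*2) = ((⅑ - 6)*(-10))*(((-3 + 2*2)*3)*2) = (-53/9*(-10))*(((-3 + 4)*3)*2) = 530*((1*3)*2)/9 = 530*(3*2)/9 = (530/9)*6 = 1060/3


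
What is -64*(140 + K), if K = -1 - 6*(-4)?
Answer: -10432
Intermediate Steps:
K = 23 (K = -1 + 24 = 23)
-64*(140 + K) = -64*(140 + 23) = -64*163 = -10432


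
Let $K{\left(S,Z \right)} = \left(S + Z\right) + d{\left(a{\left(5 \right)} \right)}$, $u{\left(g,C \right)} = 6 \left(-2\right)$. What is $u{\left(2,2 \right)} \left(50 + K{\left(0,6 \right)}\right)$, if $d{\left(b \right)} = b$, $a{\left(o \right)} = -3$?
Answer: $-636$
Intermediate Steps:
$u{\left(g,C \right)} = -12$
$K{\left(S,Z \right)} = -3 + S + Z$ ($K{\left(S,Z \right)} = \left(S + Z\right) - 3 = -3 + S + Z$)
$u{\left(2,2 \right)} \left(50 + K{\left(0,6 \right)}\right) = - 12 \left(50 + \left(-3 + 0 + 6\right)\right) = - 12 \left(50 + 3\right) = \left(-12\right) 53 = -636$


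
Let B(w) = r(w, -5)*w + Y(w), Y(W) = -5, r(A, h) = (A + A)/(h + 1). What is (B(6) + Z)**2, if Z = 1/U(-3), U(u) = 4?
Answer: 8281/16 ≈ 517.56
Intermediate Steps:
r(A, h) = 2*A/(1 + h) (r(A, h) = (2*A)/(1 + h) = 2*A/(1 + h))
Z = 1/4 ≈ 0.25000
B(w) = -5 - w**2/2 (B(w) = (2*w/(1 - 5))*w - 5 = (2*w/(-4))*w - 5 = (2*w*(-1/4))*w - 5 = (-w/2)*w - 5 = -w**2/2 - 5 = -5 - w**2/2)
(B(6) + Z)**2 = ((-5 - 1/2*6**2) + 1/4)**2 = ((-5 - 1/2*36) + 1/4)**2 = ((-5 - 18) + 1/4)**2 = (-23 + 1/4)**2 = (-91/4)**2 = 8281/16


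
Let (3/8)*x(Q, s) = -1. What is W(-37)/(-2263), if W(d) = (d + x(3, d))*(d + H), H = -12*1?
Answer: -5831/6789 ≈ -0.85889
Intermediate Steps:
x(Q, s) = -8/3 (x(Q, s) = (8/3)*(-1) = -8/3)
H = -12
W(d) = (-12 + d)*(-8/3 + d) (W(d) = (d - 8/3)*(d - 12) = (-8/3 + d)*(-12 + d) = (-12 + d)*(-8/3 + d))
W(-37)/(-2263) = (32 + (-37)² - 44/3*(-37))/(-2263) = (32 + 1369 + 1628/3)*(-1/2263) = (5831/3)*(-1/2263) = -5831/6789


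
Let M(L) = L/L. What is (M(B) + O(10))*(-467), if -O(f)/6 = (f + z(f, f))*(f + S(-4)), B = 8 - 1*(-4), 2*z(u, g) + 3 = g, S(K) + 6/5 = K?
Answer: 905513/5 ≈ 1.8110e+5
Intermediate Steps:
S(K) = -6/5 + K
z(u, g) = -3/2 + g/2
B = 12 (B = 8 + 4 = 12)
M(L) = 1
O(f) = -6*(-26/5 + f)*(-3/2 + 3*f/2) (O(f) = -6*(f + (-3/2 + f/2))*(f + (-6/5 - 4)) = -6*(-3/2 + 3*f/2)*(f - 26/5) = -6*(-3/2 + 3*f/2)*(-26/5 + f) = -6*(-26/5 + f)*(-3/2 + 3*f/2))
(M(B) + O(10))*(-467) = (1 + (-234/5 - 9*10**2 + (279/5)*10))*(-467) = (1 + (-234/5 - 9*100 + 558))*(-467) = (1 + (-234/5 - 900 + 558))*(-467) = (1 - 1944/5)*(-467) = -1939/5*(-467) = 905513/5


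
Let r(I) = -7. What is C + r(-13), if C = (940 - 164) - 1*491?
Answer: 278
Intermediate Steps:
C = 285 (C = 776 - 491 = 285)
C + r(-13) = 285 - 7 = 278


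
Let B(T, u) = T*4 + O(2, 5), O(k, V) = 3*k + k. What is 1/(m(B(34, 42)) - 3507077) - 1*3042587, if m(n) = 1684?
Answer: -10665463171692/3505393 ≈ -3.0426e+6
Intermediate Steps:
O(k, V) = 4*k
B(T, u) = 8 + 4*T (B(T, u) = T*4 + 4*2 = 4*T + 8 = 8 + 4*T)
1/(m(B(34, 42)) - 3507077) - 1*3042587 = 1/(1684 - 3507077) - 1*3042587 = 1/(-3505393) - 3042587 = -1/3505393 - 3042587 = -10665463171692/3505393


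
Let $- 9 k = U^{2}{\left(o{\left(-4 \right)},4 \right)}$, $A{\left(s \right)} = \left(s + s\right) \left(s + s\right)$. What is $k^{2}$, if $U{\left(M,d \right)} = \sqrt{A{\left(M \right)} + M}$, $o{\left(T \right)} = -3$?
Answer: $\frac{121}{9} \approx 13.444$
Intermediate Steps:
$A{\left(s \right)} = 4 s^{2}$ ($A{\left(s \right)} = 2 s 2 s = 4 s^{2}$)
$U{\left(M,d \right)} = \sqrt{M + 4 M^{2}}$ ($U{\left(M,d \right)} = \sqrt{4 M^{2} + M} = \sqrt{M + 4 M^{2}}$)
$k = - \frac{11}{3}$ ($k = - \frac{\left(\sqrt{- 3 \left(1 + 4 \left(-3\right)\right)}\right)^{2}}{9} = - \frac{\left(\sqrt{- 3 \left(1 - 12\right)}\right)^{2}}{9} = - \frac{\left(\sqrt{\left(-3\right) \left(-11\right)}\right)^{2}}{9} = - \frac{\left(\sqrt{33}\right)^{2}}{9} = \left(- \frac{1}{9}\right) 33 = - \frac{11}{3} \approx -3.6667$)
$k^{2} = \left(- \frac{11}{3}\right)^{2} = \frac{121}{9}$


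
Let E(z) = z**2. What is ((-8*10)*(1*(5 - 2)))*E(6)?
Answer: -8640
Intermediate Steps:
((-8*10)*(1*(5 - 2)))*E(6) = ((-8*10)*(1*(5 - 2)))*6**2 = -80*3*36 = -240*36 = -8640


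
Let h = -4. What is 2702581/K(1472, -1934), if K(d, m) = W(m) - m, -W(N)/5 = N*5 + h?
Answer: 2702581/50304 ≈ 53.725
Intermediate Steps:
W(N) = 20 - 25*N (W(N) = -5*(N*5 - 4) = -5*(5*N - 4) = -5*(-4 + 5*N) = 20 - 25*N)
K(d, m) = 20 - 26*m (K(d, m) = (20 - 25*m) - m = 20 - 26*m)
2702581/K(1472, -1934) = 2702581/(20 - 26*(-1934)) = 2702581/(20 + 50284) = 2702581/50304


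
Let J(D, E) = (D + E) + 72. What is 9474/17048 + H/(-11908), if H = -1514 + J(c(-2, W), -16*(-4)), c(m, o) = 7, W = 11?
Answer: 8511825/12687974 ≈ 0.67086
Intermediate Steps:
J(D, E) = 72 + D + E
H = -1371 (H = -1514 + (72 + 7 - 16*(-4)) = -1514 + (72 + 7 + 64) = -1514 + 143 = -1371)
9474/17048 + H/(-11908) = 9474/17048 - 1371/(-11908) = 9474*(1/17048) - 1371*(-1/11908) = 4737/8524 + 1371/11908 = 8511825/12687974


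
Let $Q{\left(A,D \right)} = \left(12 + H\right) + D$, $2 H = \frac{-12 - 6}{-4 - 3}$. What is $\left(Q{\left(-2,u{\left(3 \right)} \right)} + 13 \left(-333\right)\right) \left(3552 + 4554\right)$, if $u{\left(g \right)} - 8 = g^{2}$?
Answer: $-34845378$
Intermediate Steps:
$H = \frac{9}{7}$ ($H = \frac{\left(-12 - 6\right) \frac{1}{-4 - 3}}{2} = \frac{\left(-18\right) \frac{1}{-7}}{2} = \frac{\left(-18\right) \left(- \frac{1}{7}\right)}{2} = \frac{1}{2} \cdot \frac{18}{7} = \frac{9}{7} \approx 1.2857$)
$u{\left(g \right)} = 8 + g^{2}$
$Q{\left(A,D \right)} = \frac{93}{7} + D$ ($Q{\left(A,D \right)} = \left(12 + \frac{9}{7}\right) + D = \frac{93}{7} + D$)
$\left(Q{\left(-2,u{\left(3 \right)} \right)} + 13 \left(-333\right)\right) \left(3552 + 4554\right) = \left(\left(\frac{93}{7} + \left(8 + 3^{2}\right)\right) + 13 \left(-333\right)\right) \left(3552 + 4554\right) = \left(\left(\frac{93}{7} + \left(8 + 9\right)\right) - 4329\right) 8106 = \left(\left(\frac{93}{7} + 17\right) - 4329\right) 8106 = \left(\frac{212}{7} - 4329\right) 8106 = \left(- \frac{30091}{7}\right) 8106 = -34845378$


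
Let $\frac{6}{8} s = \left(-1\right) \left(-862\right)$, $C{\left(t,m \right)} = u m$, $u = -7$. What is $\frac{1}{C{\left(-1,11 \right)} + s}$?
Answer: $\frac{3}{3217} \approx 0.00093255$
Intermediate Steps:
$C{\left(t,m \right)} = - 7 m$
$s = \frac{3448}{3}$ ($s = \frac{4 \left(\left(-1\right) \left(-862\right)\right)}{3} = \frac{4}{3} \cdot 862 = \frac{3448}{3} \approx 1149.3$)
$\frac{1}{C{\left(-1,11 \right)} + s} = \frac{1}{\left(-7\right) 11 + \frac{3448}{3}} = \frac{1}{-77 + \frac{3448}{3}} = \frac{1}{\frac{3217}{3}} = \frac{3}{3217}$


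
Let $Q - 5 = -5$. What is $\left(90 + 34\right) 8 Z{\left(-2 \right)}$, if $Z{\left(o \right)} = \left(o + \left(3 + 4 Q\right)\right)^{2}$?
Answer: $992$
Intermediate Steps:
$Q = 0$ ($Q = 5 - 5 = 0$)
$Z{\left(o \right)} = \left(3 + o\right)^{2}$ ($Z{\left(o \right)} = \left(o + \left(3 + 4 \cdot 0\right)\right)^{2} = \left(o + \left(3 + 0\right)\right)^{2} = \left(o + 3\right)^{2} = \left(3 + o\right)^{2}$)
$\left(90 + 34\right) 8 Z{\left(-2 \right)} = \left(90 + 34\right) 8 \left(3 - 2\right)^{2} = 124 \cdot 8 \cdot 1^{2} = 124 \cdot 8 \cdot 1 = 124 \cdot 8 = 992$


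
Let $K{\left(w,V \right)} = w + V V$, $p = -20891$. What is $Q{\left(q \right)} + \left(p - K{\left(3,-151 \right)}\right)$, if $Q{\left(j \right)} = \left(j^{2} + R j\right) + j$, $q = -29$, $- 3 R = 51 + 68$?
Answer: $- \frac{125198}{3} \approx -41733.0$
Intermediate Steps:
$R = - \frac{119}{3}$ ($R = - \frac{51 + 68}{3} = \left(- \frac{1}{3}\right) 119 = - \frac{119}{3} \approx -39.667$)
$K{\left(w,V \right)} = w + V^{2}$
$Q{\left(j \right)} = j^{2} - \frac{116 j}{3}$ ($Q{\left(j \right)} = \left(j^{2} - \frac{119 j}{3}\right) + j = j^{2} - \frac{116 j}{3}$)
$Q{\left(q \right)} + \left(p - K{\left(3,-151 \right)}\right) = \frac{1}{3} \left(-29\right) \left(-116 + 3 \left(-29\right)\right) - 43695 = \frac{1}{3} \left(-29\right) \left(-116 - 87\right) - 43695 = \frac{1}{3} \left(-29\right) \left(-203\right) - 43695 = \frac{5887}{3} - 43695 = - \frac{125198}{3}$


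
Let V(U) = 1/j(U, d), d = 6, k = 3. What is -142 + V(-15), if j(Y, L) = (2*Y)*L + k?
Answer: -25135/177 ≈ -142.01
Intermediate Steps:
j(Y, L) = 3 + 2*L*Y (j(Y, L) = (2*Y)*L + 3 = 2*L*Y + 3 = 3 + 2*L*Y)
V(U) = 1/(3 + 12*U) (V(U) = 1/(3 + 2*6*U) = 1/(3 + 12*U))
-142 + V(-15) = -142 + 1/(3*(1 + 4*(-15))) = -142 + 1/(3*(1 - 60)) = -142 + (⅓)/(-59) = -142 + (⅓)*(-1/59) = -142 - 1/177 = -25135/177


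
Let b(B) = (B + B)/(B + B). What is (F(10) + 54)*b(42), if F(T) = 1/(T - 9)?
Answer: 55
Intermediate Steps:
b(B) = 1 (b(B) = (2*B)/((2*B)) = (2*B)*(1/(2*B)) = 1)
F(T) = 1/(-9 + T)
(F(10) + 54)*b(42) = (1/(-9 + 10) + 54)*1 = (1/1 + 54)*1 = (1 + 54)*1 = 55*1 = 55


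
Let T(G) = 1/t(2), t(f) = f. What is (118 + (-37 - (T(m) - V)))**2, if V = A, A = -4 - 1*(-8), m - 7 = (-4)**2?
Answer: 28561/4 ≈ 7140.3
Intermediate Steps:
m = 23 (m = 7 + (-4)**2 = 7 + 16 = 23)
A = 4 (A = -4 + 8 = 4)
V = 4
T(G) = 1/2
(118 + (-37 - (T(m) - V)))**2 = (118 + (-37 - (1/2 - 1*4)))**2 = (118 + (-37 - (1/2 - 4)))**2 = (118 + (-37 - 1*(-7/2)))**2 = (118 + (-37 + 7/2))**2 = (118 - 67/2)**2 = (169/2)**2 = 28561/4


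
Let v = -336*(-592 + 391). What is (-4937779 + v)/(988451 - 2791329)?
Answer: 695749/257554 ≈ 2.7014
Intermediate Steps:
v = 67536 (v = -336*(-201) = 67536)
(-4937779 + v)/(988451 - 2791329) = (-4937779 + 67536)/(988451 - 2791329) = -4870243/(-1802878) = -4870243*(-1/1802878) = 695749/257554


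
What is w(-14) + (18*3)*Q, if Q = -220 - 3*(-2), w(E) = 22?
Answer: -11534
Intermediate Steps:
Q = -214 (Q = -220 + 6 = -214)
w(-14) + (18*3)*Q = 22 + (18*3)*(-214) = 22 + 54*(-214) = 22 - 11556 = -11534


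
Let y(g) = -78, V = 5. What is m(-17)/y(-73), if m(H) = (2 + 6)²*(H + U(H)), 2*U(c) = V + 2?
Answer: 144/13 ≈ 11.077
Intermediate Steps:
U(c) = 7/2 (U(c) = (5 + 2)/2 = (½)*7 = 7/2)
m(H) = 224 + 64*H (m(H) = (2 + 6)²*(H + 7/2) = 8²*(7/2 + H) = 64*(7/2 + H) = 224 + 64*H)
m(-17)/y(-73) = (224 + 64*(-17))/(-78) = (224 - 1088)*(-1/78) = -864*(-1/78) = 144/13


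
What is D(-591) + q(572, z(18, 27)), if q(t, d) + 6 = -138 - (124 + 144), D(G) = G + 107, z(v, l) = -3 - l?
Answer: -896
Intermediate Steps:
D(G) = 107 + G
q(t, d) = -412 (q(t, d) = -6 + (-138 - (124 + 144)) = -6 + (-138 - 1*268) = -6 + (-138 - 268) = -6 - 406 = -412)
D(-591) + q(572, z(18, 27)) = (107 - 591) - 412 = -484 - 412 = -896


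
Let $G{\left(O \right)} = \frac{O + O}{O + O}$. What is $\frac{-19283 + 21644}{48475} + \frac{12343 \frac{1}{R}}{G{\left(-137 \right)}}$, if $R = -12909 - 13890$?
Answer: $- \frac{535054486}{1299081525} \approx -0.41187$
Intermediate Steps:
$R = -26799$
$G{\left(O \right)} = 1$ ($G{\left(O \right)} = \frac{2 O}{2 O} = 2 O \frac{1}{2 O} = 1$)
$\frac{-19283 + 21644}{48475} + \frac{12343 \frac{1}{R}}{G{\left(-137 \right)}} = \frac{-19283 + 21644}{48475} + \frac{12343 \frac{1}{-26799}}{1} = 2361 \cdot \frac{1}{48475} + 12343 \left(- \frac{1}{26799}\right) 1 = \frac{2361}{48475} - \frac{12343}{26799} = - \frac{535054486}{1299081525}$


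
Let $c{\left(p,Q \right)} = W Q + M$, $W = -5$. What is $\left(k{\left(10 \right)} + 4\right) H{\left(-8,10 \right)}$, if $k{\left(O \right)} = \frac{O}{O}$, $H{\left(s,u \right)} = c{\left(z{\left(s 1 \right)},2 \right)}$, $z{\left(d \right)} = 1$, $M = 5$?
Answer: $-25$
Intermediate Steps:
$c{\left(p,Q \right)} = 5 - 5 Q$ ($c{\left(p,Q \right)} = - 5 Q + 5 = 5 - 5 Q$)
$H{\left(s,u \right)} = -5$ ($H{\left(s,u \right)} = 5 - 10 = -5$)
$k{\left(O \right)} = 1$
$\left(k{\left(10 \right)} + 4\right) H{\left(-8,10 \right)} = \left(1 + 4\right) \left(-5\right) = 5 \left(-5\right) = -25$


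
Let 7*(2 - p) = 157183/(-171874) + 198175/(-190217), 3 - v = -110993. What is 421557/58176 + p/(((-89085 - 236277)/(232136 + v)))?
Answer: 582658067272502081963/120327733882157737152 ≈ 4.8423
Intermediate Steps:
v = 110996 (v = 3 - 1*(-110993) = 3 + 110993 = 110996)
p = 521667001873/228853496606 (p = 2 - (157183/(-171874) + 198175/(-190217))/7 = 2 - (157183*(-1/171874) + 198175*(-1/190217))/7 = 2 - (-157183/171874 - 198175/190217)/7 = 2 - ⅐*(-63960008661/32693356658) = 2 + 63960008661/228853496606 = 521667001873/228853496606 ≈ 2.2795)
421557/58176 + p/(((-89085 - 236277)/(232136 + v))) = 421557/58176 + 521667001873/(228853496606*(((-89085 - 236277)/(232136 + 110996)))) = 421557*(1/58176) + 521667001873/(228853496606*((-325362/343132))) = 140519/19392 + 521667001873/(228853496606*((-325362*1/343132))) = 140519/19392 + 521667001873/(228853496606*(-162681/171566)) = 140519/19392 + (521667001873/228853496606)*(-171566/162681) = 140519/19392 - 44750160421671559/18615057840680343 = 582658067272502081963/120327733882157737152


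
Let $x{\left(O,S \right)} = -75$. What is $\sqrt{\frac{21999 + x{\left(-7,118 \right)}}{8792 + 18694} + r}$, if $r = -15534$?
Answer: $\frac{20 i \sqrt{10060894}}{509} \approx 124.63 i$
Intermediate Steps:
$\sqrt{\frac{21999 + x{\left(-7,118 \right)}}{8792 + 18694} + r} = \sqrt{\frac{21999 - 75}{8792 + 18694} - 15534} = \sqrt{\frac{21924}{27486} - 15534} = \sqrt{21924 \cdot \frac{1}{27486} - 15534} = \sqrt{\frac{406}{509} - 15534} = \sqrt{- \frac{7906400}{509}} = \frac{20 i \sqrt{10060894}}{509}$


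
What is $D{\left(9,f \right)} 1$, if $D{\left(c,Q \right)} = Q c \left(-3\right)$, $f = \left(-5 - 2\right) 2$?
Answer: $378$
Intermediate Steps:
$f = -14$ ($f = \left(-7\right) 2 = -14$)
$D{\left(c,Q \right)} = - 3 Q c$
$D{\left(9,f \right)} 1 = \left(-3\right) \left(-14\right) 9 \cdot 1 = 378 \cdot 1 = 378$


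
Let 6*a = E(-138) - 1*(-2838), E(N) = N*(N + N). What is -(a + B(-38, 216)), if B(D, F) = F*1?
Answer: -7037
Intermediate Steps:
B(D, F) = F
E(N) = 2*N² (E(N) = N*(2*N) = 2*N²)
a = 6821 (a = (2*(-138)² - 1*(-2838))/6 = (2*19044 + 2838)/6 = (38088 + 2838)/6 = (⅙)*40926 = 6821)
-(a + B(-38, 216)) = -(6821 + 216) = -1*7037 = -7037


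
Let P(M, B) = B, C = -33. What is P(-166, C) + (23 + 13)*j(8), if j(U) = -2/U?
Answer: -42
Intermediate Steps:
P(-166, C) + (23 + 13)*j(8) = -33 + (23 + 13)*(-2/8) = -33 + 36*(-2*1/8) = -33 + 36*(-1/4) = -33 - 9 = -42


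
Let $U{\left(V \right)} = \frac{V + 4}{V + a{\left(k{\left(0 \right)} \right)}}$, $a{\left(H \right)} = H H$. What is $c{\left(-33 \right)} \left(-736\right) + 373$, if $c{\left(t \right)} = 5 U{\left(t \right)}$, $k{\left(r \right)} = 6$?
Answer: $\frac{107839}{3} \approx 35946.0$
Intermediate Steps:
$a{\left(H \right)} = H^{2}$
$U{\left(V \right)} = \frac{4 + V}{36 + V}$ ($U{\left(V \right)} = \frac{V + 4}{V + 6^{2}} = \frac{4 + V}{V + 36} = \frac{4 + V}{36 + V}$)
$c{\left(t \right)} = \frac{5 \left(4 + t\right)}{36 + t}$ ($c{\left(t \right)} = 5 \frac{4 + t}{36 + t} = \frac{5 \left(4 + t\right)}{36 + t}$)
$c{\left(-33 \right)} \left(-736\right) + 373 = \frac{5 \left(4 - 33\right)}{36 - 33} \left(-736\right) + 373 = 5 \cdot \frac{1}{3} \left(-29\right) \left(-736\right) + 373 = \left(- \frac{145}{3}\right) \left(-736\right) + 373 = \frac{106720}{3} + 373 = \frac{107839}{3}$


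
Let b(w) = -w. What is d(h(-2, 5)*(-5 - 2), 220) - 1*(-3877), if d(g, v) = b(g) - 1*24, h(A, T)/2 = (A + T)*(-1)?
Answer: 3811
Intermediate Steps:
h(A, T) = -2*A - 2*T (h(A, T) = 2*((A + T)*(-1)) = 2*(-A - T) = -2*A - 2*T)
d(g, v) = -24 - g (d(g, v) = -g - 1*24 = -g - 24 = -24 - g)
d(h(-2, 5)*(-5 - 2), 220) - 1*(-3877) = (-24 - (-2*(-2) - 2*5)*(-5 - 2)) - 1*(-3877) = (-24 - (4 - 10)*(-7)) + 3877 = (-24 - (-6)*(-7)) + 3877 = (-24 - 1*42) + 3877 = (-24 - 42) + 3877 = -66 + 3877 = 3811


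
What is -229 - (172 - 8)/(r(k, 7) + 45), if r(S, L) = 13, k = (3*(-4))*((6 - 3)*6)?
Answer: -6723/29 ≈ -231.83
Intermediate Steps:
k = -216 (k = -36*6 = -12*18 = -216)
-229 - (172 - 8)/(r(k, 7) + 45) = -229 - (172 - 8)/(13 + 45) = -229 - 164/58 = -229 - 1*82/29 = -229 - 82/29 = -6723/29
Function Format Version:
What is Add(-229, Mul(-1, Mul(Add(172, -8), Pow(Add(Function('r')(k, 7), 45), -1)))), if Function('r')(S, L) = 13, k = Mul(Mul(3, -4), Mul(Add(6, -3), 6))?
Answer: Rational(-6723, 29) ≈ -231.83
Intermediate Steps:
k = -216 (k = Mul(-12, Mul(3, 6)) = Mul(-12, 18) = -216)
Add(-229, Mul(-1, Mul(Add(172, -8), Pow(Add(Function('r')(k, 7), 45), -1)))) = Add(-229, Mul(-1, Mul(Add(172, -8), Pow(Add(13, 45), -1)))) = Add(-229, Mul(-1, Mul(164, Pow(58, -1)))) = Add(-229, Mul(-1, Mul(164, Rational(1, 58)))) = Add(-229, Mul(-1, Rational(82, 29))) = Add(-229, Rational(-82, 29)) = Rational(-6723, 29)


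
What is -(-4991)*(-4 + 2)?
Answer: -9982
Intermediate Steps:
-(-4991)*(-4 + 2) = -(-4991)*(-2) = -4991*2 = -9982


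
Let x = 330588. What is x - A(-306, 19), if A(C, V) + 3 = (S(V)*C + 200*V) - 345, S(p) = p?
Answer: 332950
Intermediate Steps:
A(C, V) = -348 + 200*V + C*V (A(C, V) = -3 + ((V*C + 200*V) - 345) = -3 + ((C*V + 200*V) - 345) = -3 + ((200*V + C*V) - 345) = -3 + (-345 + 200*V + C*V) = -348 + 200*V + C*V)
x - A(-306, 19) = 330588 - (-348 + 200*19 - 306*19) = 330588 - (-348 + 3800 - 5814) = 330588 - 1*(-2362) = 330588 + 2362 = 332950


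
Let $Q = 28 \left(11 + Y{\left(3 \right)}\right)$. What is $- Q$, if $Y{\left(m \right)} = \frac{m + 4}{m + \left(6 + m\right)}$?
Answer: $- \frac{973}{3} \approx -324.33$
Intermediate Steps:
$Y{\left(m \right)} = \frac{4 + m}{6 + 2 m}$
$Q = \frac{973}{3}$ ($Q = 28 \left(11 + \frac{4 + 3}{2 \left(3 + 3\right)}\right) = 28 \left(11 + \frac{1}{2} \cdot \frac{1}{6} \cdot 7\right) = 28 \left(11 + \frac{7}{12}\right) = 28 \cdot \frac{139}{12} = \frac{973}{3} \approx 324.33$)
$- Q = \left(-1\right) \frac{973}{3} = - \frac{973}{3}$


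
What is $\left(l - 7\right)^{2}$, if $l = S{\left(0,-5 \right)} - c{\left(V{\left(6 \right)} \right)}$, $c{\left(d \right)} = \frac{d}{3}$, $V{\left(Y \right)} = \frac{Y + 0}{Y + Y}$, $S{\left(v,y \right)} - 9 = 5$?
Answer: $\frac{1681}{36} \approx 46.694$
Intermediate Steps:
$S{\left(v,y \right)} = 14$ ($S{\left(v,y \right)} = 9 + 5 = 14$)
$V{\left(Y \right)} = \frac{1}{2}$ ($V{\left(Y \right)} = \frac{Y}{2 Y} = Y \frac{1}{2 Y} = \frac{1}{2}$)
$c{\left(d \right)} = \frac{d}{3}$ ($c{\left(d \right)} = d \frac{1}{3} = \frac{d}{3}$)
$l = \frac{83}{6}$ ($l = 14 - \frac{1}{3} \cdot \frac{1}{2} = 14 - \frac{1}{6} = \frac{83}{6} \approx 13.833$)
$\left(l - 7\right)^{2} = \left(\frac{83}{6} - 7\right)^{2} = \left(\frac{41}{6}\right)^{2} = \frac{1681}{36}$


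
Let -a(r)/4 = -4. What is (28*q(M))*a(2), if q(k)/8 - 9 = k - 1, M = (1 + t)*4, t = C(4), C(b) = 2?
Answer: 71680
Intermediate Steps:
a(r) = 16 (a(r) = -4*(-4) = 16)
t = 2
M = 12 (M = (1 + 2)*4 = 3*4 = 12)
q(k) = 64 + 8*k (q(k) = 72 + 8*(k - 1) = 72 + 8*(-1 + k) = 72 + (-8 + 8*k) = 64 + 8*k)
(28*q(M))*a(2) = (28*(64 + 8*12))*16 = (28*(64 + 96))*16 = (28*160)*16 = 4480*16 = 71680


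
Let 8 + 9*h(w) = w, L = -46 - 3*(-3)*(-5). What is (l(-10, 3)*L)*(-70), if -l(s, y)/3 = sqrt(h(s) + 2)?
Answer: 0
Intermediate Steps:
L = -91 (L = -46 - (-9)*(-5) = -46 - 1*45 = -46 - 45 = -91)
h(w) = -8/9 + w/9
l(s, y) = -3*sqrt(10/9 + s/9) (l(s, y) = -3*sqrt((-8/9 + s/9) + 2) = -3*sqrt(10/9 + s/9))
(l(-10, 3)*L)*(-70) = (-sqrt(10 - 10)*(-91))*(-70) = (-sqrt(0)*(-91))*(-70) = (-1*0*(-91))*(-70) = (0*(-91))*(-70) = 0*(-70) = 0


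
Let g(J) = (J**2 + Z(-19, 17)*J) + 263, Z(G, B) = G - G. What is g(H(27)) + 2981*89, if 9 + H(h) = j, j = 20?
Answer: 265693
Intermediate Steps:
Z(G, B) = 0
H(h) = 11 (H(h) = -9 + 20 = 11)
g(J) = 263 + J**2 (g(J) = (J**2 + 0*J) + 263 = (J**2 + 0) + 263 = J**2 + 263 = 263 + J**2)
g(H(27)) + 2981*89 = (263 + 11**2) + 2981*89 = (263 + 121) + 265309 = 384 + 265309 = 265693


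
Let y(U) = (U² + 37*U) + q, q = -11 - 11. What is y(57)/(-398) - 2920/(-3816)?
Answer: -1200001/94923 ≈ -12.642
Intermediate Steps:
q = -22
y(U) = -22 + U² + 37*U (y(U) = (U² + 37*U) - 22 = -22 + U² + 37*U)
y(57)/(-398) - 2920/(-3816) = (-22 + 57² + 37*57)/(-398) - 2920/(-3816) = (-22 + 3249 + 2109)*(-1/398) - 2920*(-1/3816) = 5336*(-1/398) + 365/477 = -2668/199 + 365/477 = -1200001/94923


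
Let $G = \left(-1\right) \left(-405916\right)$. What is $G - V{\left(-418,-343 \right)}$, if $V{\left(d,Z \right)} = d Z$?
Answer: $262542$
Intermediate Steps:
$V{\left(d,Z \right)} = Z d$
$G = 405916$
$G - V{\left(-418,-343 \right)} = 405916 - \left(-343\right) \left(-418\right) = 405916 - 143374 = 262542$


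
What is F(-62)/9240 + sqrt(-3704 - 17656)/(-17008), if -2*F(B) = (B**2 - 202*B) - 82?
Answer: -8143/9240 - I*sqrt(1335)/4252 ≈ -0.88128 - 0.0085931*I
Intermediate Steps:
F(B) = 41 + 101*B - B**2/2 (F(B) = -((B**2 - 202*B) - 82)/2 = -(-82 + B**2 - 202*B)/2 = 41 + 101*B - B**2/2)
F(-62)/9240 + sqrt(-3704 - 17656)/(-17008) = (41 + 101*(-62) - 1/2*(-62)**2)/9240 + sqrt(-3704 - 17656)/(-17008) = (41 - 6262 - 1/2*3844)*(1/9240) + sqrt(-21360)*(-1/17008) = (41 - 6262 - 1922)*(1/9240) + (4*I*sqrt(1335))*(-1/17008) = -8143*1/9240 - I*sqrt(1335)/4252 = -8143/9240 - I*sqrt(1335)/4252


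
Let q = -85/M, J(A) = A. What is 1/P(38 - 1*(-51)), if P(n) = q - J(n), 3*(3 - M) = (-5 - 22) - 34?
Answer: -14/1297 ≈ -0.010794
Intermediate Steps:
M = 70/3 (M = 3 - ((-5 - 22) - 34)/3 = 3 - (-27 - 34)/3 = 3 - ⅓*(-61) = 3 + 61/3 = 70/3 ≈ 23.333)
q = -51/14 (q = -85/70/3 = -85*3/70 = -51/14 ≈ -3.6429)
P(n) = -51/14 - n
1/P(38 - 1*(-51)) = 1/(-51/14 - (38 - 1*(-51))) = 1/(-51/14 - (38 + 51)) = 1/(-51/14 - 1*89) = 1/(-51/14 - 89) = 1/(-1297/14) = -14/1297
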